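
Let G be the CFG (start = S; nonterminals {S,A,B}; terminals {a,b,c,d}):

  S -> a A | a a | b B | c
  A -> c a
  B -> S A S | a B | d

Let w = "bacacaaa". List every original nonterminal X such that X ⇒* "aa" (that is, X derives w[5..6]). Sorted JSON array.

Convert to CNF:
  S -> T1 A | T1 T1 | T2 B | c
  A -> T0 T1
  B -> S X3 | T1 B | d
  T0 -> c
  T1 -> a
  T2 -> b
  X3 -> A S

CYK table (by increasing span) — only the sub-triangle for w[5..6]:
  cell(5,5) a: {T1}  orig:{}
  cell(6,6) a: {T1}  orig:{}
  cell(5,6) aa: {S}

Original NTs in T[5,6] deriving "aa": ["S"]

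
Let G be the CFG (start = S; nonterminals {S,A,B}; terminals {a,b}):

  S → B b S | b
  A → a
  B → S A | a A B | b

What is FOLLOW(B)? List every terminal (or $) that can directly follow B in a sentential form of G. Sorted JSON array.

FIRST iteration:
pass 1:
  A via A→a: +{a}
  B via B→a A B: +{a}
  B via B→b: +{b}
  S via S→B b S: +{a,b}
  FIRST[S]={a,b}  FIRST[A]={a}  FIRST[B]={a,b}
pass 2: done
  FIRST[S]={a,b}  FIRST[A]={a}  FIRST[B]={a,b}

Compute FOLLOW by fixpoint:
initialize: $ ∈ FOLLOW(S)
iter 1:
  B→S A: FOLLOW(S) ⊇ FIRST(A) = {a}; new: +{a}
  B→a A B: FOLLOW(A) ⊇ FIRST(B) = {a,b}; new: +{a,b}
  S→B b S: FOLLOW(B) ⊇ FIRST(b) = {b}; new: +{b}
  FOLLOW(S)={$,a}  FOLLOW(A)={a,b}  FOLLOW(B)={b}
iter 2: (stable)
  FOLLOW(S)={$,a}  FOLLOW(A)={a,b}  FOLLOW(B)={b}

FOLLOW(B) = ["b"]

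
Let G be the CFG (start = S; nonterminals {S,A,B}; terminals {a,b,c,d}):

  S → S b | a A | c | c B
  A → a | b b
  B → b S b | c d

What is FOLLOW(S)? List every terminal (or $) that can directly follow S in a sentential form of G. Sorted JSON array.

FIRST iteration:
iter 1:
  A via A→a: +{a}
  A via A→b b: +{b}
  B via B→b S b: +{b}
  B via B→c d: +{c}
  S via S→a A: +{a}
  S via S→c: +{c}
  FIRST[S]={a,c}  FIRST[A]={a,b}  FIRST[B]={b,c}
iter 2: — fixpoint
  FIRST[S]={a,c}  FIRST[A]={a,b}  FIRST[B]={b,c}

FOLLOW sets:
initialize: $ ∈ FOLLOW(S)
pass 1:
  B→b S b: FOLLOW(S) ⊇ FIRST(b) = {b}; new: +{b}
  S→a A: FOLLOW(A) ⊇ FOLLOW(S) ⊇ {$,b}; new: +{$,b}
  S→c B: FOLLOW(B) ⊇ FOLLOW(S) ⊇ {$,b}; new: +{$,b}
  FOLLOW[S]={$,b}  FOLLOW[A]={$,b}  FOLLOW[B]={$,b}
pass 2: — fixpoint
  FOLLOW[S]={$,b}  FOLLOW[A]={$,b}  FOLLOW[B]={$,b}

FOLLOW(S) = ["$", "b"]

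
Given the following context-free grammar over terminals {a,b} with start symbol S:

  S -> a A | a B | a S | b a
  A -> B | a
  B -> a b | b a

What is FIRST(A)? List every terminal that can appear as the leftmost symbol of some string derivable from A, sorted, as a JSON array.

FIRST sets, iterate to fixpoint:
[1]
  A via A→a: +{a}
  B via B→a b: +{a}
  B via B→b a: +{b}
  S via S→a A: +{a}
  S via S→b a: +{b}
  FIRST[S]={a,b}  FIRST[A]={a}  FIRST[B]={a,b}
[2]
  A via A→B: +{b}
  FIRST[S]={a,b}  FIRST[A]={a,b}  FIRST[B]={a,b}
[3] done
  FIRST[S]={a,b}  FIRST[A]={a,b}  FIRST[B]={a,b}

FIRST(A) = ["a", "b"]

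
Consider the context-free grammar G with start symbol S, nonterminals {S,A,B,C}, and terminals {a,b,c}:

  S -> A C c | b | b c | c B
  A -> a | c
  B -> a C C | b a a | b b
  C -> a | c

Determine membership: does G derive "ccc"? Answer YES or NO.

CNF form of G:
  S -> A X5 | T1 T2 | T2 B | b
  A -> a | c
  B -> T0 X3 | T1 T1 | T1 X4
  C -> a | c
  T0 -> a
  T1 -> b
  T2 -> c
  X3 -> C C
  X4 -> T0 T0
  X5 -> C T2

Fill CYK table bottom-up:
  [0..0]={A,C,T2}  "c"  orig:{A,C}
  [1..1]={A,C,T2}  "c"  orig:{A,C}
  [2..2]={A,C,T2}  "c"  orig:{A,C}
  [0..1]={X3,X5}  "cc"  orig:{}
  [1..2]={X3,X5}  "cc"  orig:{}
  [0..2]={S}  "ccc"

S ∈ T[0,2] ⇒ YES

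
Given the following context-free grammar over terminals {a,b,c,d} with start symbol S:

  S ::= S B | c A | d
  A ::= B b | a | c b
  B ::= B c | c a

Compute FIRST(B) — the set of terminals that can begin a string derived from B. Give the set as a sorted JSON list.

FIRST iteration:
iter 1:
  A via A→a: +{a}
  A via A→c b: +{c}
  B via B→c a: +{c}
  S via S→c A: +{c}
  S via S→d: +{d}
  S: {c,d}  A: {a,c}  B: {c}
iter 2: (stable)
  S: {c,d}  A: {a,c}  B: {c}

FIRST(B) = ["c"]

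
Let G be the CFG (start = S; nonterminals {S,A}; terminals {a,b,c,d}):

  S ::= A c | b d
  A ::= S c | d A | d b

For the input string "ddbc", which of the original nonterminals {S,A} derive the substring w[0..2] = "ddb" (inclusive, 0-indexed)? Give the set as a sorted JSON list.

Convert to CNF:
  S -> A T0 | T2 T1
  A -> S T0 | T1 A | T1 T2
  T0 -> c
  T1 -> d
  T2 -> b

CYK table (by increasing span) (cells [i..j] with 0 ≤ i ≤ j ≤ 2 only):
  [0..0]={T1}  "d"  orig:{}
  [1..1]={T1}  "d"  orig:{}
  [2..2]={T2}  "b"  orig:{}
  [0..1]=∅  "dd"
  [1..2]={A}  "db"
  [0..2]={A}  "ddb"

Original NTs in T[0,2] deriving "ddb": ["A"]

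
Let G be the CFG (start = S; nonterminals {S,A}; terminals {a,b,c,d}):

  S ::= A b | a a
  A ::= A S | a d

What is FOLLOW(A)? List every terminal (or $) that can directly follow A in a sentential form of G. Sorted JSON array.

FIRST sets, iterate to fixpoint:
[1]
  A via A→a d: +{a}
  S via S→A b: +{a}
  FIRST(S)={a}  FIRST(A)={a}
[2] — fixpoint
  FIRST(S)={a}  FIRST(A)={a}

FOLLOW iteration:
FOLLOW(S) := {$}
iter 1:
  A→A S: FOLLOW(A) ⊇ FIRST(S) = {a}; new: +{a}
  A→A S: FOLLOW(S) ⊇ FOLLOW(A) ⊇ {a}; new: +{a}
  S→A b: FOLLOW(A) ⊇ FIRST(b) = {b}; new: +{b}
  S: {$,a}  A: {a,b}
iter 2:
  A→A S: FOLLOW(S) ⊇ FOLLOW(A) ⊇ {a,b}; new: +{b}
  S: {$,a,b}  A: {a,b}
iter 3: (stable)
  S: {$,a,b}  A: {a,b}

FOLLOW(A) = ["a", "b"]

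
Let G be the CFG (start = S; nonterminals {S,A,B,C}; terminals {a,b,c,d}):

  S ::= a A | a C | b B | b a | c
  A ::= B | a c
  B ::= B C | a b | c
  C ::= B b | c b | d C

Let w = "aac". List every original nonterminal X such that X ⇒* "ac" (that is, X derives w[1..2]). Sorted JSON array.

CNF form of G:
  S -> T0 A | T0 C | T1 B | T1 T0 | c
  A -> B C | T0 T1 | T0 T2 | c
  B -> B C | T0 T1 | c
  C -> B T1 | T2 T1 | T3 C
  T0 -> a
  T1 -> b
  T2 -> c
  T3 -> d

CYK table (by increasing span) — only the sub-triangle for w[1..2]:
  cell(1,1) a: {T0}  orig:{}
  cell(2,2) c: {A,B,S,T2}  orig:{A,B,S}
  cell(1,2) ac: {A,S}

Original NTs in T[1,2] deriving "ac": ["A", "S"]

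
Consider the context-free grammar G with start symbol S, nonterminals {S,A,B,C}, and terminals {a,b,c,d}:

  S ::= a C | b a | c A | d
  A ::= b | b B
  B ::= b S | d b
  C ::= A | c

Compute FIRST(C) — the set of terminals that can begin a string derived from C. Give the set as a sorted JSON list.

FIRST iteration:
iter 1:
  A via A→b: +{b}
  B via B→b S: +{b}
  B via B→d b: +{d}
  C via C→A: +{b}
  C via C→c: +{c}
  S via S→a C: +{a}
  S via S→b a: +{b}
  S via S→c A: +{c}
  S via S→d: +{d}
  FIRST(S)={a,b,c,d}  FIRST(A)={b}  FIRST(B)={b,d}  FIRST(C)={b,c}
iter 2: — fixpoint
  FIRST(S)={a,b,c,d}  FIRST(A)={b}  FIRST(B)={b,d}  FIRST(C)={b,c}

FIRST(C) = ["b", "c"]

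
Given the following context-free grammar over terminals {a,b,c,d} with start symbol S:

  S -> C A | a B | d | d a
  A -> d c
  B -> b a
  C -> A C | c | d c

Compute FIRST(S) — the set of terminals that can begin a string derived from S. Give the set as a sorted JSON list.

FIRST iteration:
pass 1:
  A via A→d c: +{d}
  B via B→b a: +{b}
  C via C→A C: +{d}
  C via C→c: +{c}
  S via S→C A: +{c,d}
  S via S→a B: +{a}
  FIRST[S]={a,c,d}  FIRST[A]={d}  FIRST[B]={b}  FIRST[C]={c,d}
pass 2: (stable)
  FIRST[S]={a,c,d}  FIRST[A]={d}  FIRST[B]={b}  FIRST[C]={c,d}

FIRST(S) = ["a", "c", "d"]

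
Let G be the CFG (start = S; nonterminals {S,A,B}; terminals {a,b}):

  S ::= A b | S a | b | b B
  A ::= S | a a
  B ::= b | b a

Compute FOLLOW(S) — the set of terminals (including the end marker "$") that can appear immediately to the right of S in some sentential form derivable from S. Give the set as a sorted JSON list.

FIRST sets, iterate to fixpoint:
pass 1:
  A via A→a a: +{a}
  B via B→b: +{b}
  S via S→A b: +{a}
  S via S→b: +{b}
  FIRST(S)={a,b}  FIRST(A)={a}  FIRST(B)={b}
pass 2:
  A via A→S: +{b}
  FIRST(S)={a,b}  FIRST(A)={a,b}  FIRST(B)={b}
pass 3: (no change)
  FIRST(S)={a,b}  FIRST(A)={a,b}  FIRST(B)={b}

Compute FOLLOW by fixpoint:
FOLLOW(S) := {$}
iter 1:
  S→A b: FOLLOW(A) ⊇ FIRST(b) = {b}; new: +{b}
  S→S a: FOLLOW(S) ⊇ FIRST(a) = {a}; new: +{a}
  S→b B: FOLLOW(B) ⊇ FOLLOW(S) ⊇ {$,a}; new: +{$,a}
  S: {$,a}  A: {b}  B: {$,a}
iter 2:
  A→S: FOLLOW(S) ⊇ FOLLOW(A) ⊇ {b}; new: +{b}
  S→b B: FOLLOW(B) ⊇ FOLLOW(S) ⊇ {$,a,b}; new: +{b}
  S: {$,a,b}  A: {b}  B: {$,a,b}
iter 3: — fixpoint
  S: {$,a,b}  A: {b}  B: {$,a,b}

FOLLOW(S) = ["$", "a", "b"]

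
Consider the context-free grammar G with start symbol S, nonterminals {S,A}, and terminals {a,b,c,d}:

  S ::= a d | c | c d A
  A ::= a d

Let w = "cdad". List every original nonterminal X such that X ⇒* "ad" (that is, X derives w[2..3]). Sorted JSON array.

CNF form of G:
  S -> T0 T1 | T2 X3 | c
  A -> T0 T1
  T0 -> a
  T1 -> d
  T2 -> c
  X3 -> T1 A

CYK fill — only the sub-triangle for w[2..3]:
  [2..2]={T0}  "a"  orig:{}
  [3..3]={T1}  "d"  orig:{}
  [2..3]={A,S}  "ad"

Original NTs in T[2,3] deriving "ad": ["A", "S"]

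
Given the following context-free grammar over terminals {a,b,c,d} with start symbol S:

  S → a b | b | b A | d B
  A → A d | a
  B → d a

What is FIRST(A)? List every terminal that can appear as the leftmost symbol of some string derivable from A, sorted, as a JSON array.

FIRST iteration:
iter 1:
  A via A→a: +{a}
  B via B→d a: +{d}
  S via S→a b: +{a}
  S via S→b: +{b}
  S via S→d B: +{d}
  FIRST[S]={a,b,d}  FIRST[A]={a}  FIRST[B]={d}
iter 2: (stable)
  FIRST[S]={a,b,d}  FIRST[A]={a}  FIRST[B]={d}

FIRST(A) = ["a"]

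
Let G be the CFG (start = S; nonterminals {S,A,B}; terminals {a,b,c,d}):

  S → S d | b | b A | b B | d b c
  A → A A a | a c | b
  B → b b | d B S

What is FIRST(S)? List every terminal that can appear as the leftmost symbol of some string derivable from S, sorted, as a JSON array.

FIRST sets, iterate to fixpoint:
iter 1:
  A via A→a c: +{a}
  A via A→b: +{b}
  B via B→b b: +{b}
  B via B→d B S: +{d}
  S via S→b: +{b}
  S via S→d b c: +{d}
  FIRST(S)={b,d}  FIRST(A)={a,b}  FIRST(B)={b,d}
iter 2: done
  FIRST(S)={b,d}  FIRST(A)={a,b}  FIRST(B)={b,d}

FIRST(S) = ["b", "d"]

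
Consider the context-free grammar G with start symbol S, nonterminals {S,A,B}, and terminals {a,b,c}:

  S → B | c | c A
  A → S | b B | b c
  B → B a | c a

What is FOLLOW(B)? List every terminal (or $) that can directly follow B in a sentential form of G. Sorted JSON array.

Compute FIRST by fixpoint:
iter 1:
  A via A→b B: +{b}
  B via B→c a: +{c}
  S via S→B: +{c}
  S: {c}  A: {b}  B: {c}
iter 2:
  A via A→S: +{c}
  S: {c}  A: {b,c}  B: {c}
iter 3: — fixpoint
  S: {c}  A: {b,c}  B: {c}

FOLLOW iteration:
initialize: $ ∈ FOLLOW(S)
round 1:
  B→B a: FOLLOW(B) ⊇ FIRST(a) = {a}; new: +{a}
  S→B: FOLLOW(B) ⊇ FOLLOW(S) ⊇ {$}; new: +{$}
  S→c A: FOLLOW(A) ⊇ FOLLOW(S) ⊇ {$}; new: +{$}
  S: {$}  A: {$}  B: {$,a}
round 2: done
  S: {$}  A: {$}  B: {$,a}

FOLLOW(B) = ["$", "a"]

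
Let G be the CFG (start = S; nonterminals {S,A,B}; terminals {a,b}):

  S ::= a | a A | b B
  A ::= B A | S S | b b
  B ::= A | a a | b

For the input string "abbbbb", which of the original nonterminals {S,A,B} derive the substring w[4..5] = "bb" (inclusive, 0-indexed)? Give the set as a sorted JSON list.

CNF form of G:
  S -> T0 B | T1 A | a
  A -> B A | S S | T0 T0
  B -> B A | S S | T0 T0 | T1 T1 | b
  T0 -> b
  T1 -> a

CYK fill, restricted to cells inside w[4..5]:
  [4..4]={B,T0}  "b"  orig:{B}
  [5..5]={B,T0}  "b"  orig:{B}
  [4..5]={A,B,S}  "bb"

Original NTs in T[4,5] deriving "bb": ["A", "B", "S"]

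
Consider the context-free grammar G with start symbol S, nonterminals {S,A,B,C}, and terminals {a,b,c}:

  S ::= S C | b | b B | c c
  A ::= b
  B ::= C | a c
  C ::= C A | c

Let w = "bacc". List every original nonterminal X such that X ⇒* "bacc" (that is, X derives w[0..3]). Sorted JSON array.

CNF form of G:
  S -> S C | T1 T1 | T2 B | b
  A -> b
  B -> C A | T0 T1 | c
  C -> C A | c
  T0 -> a
  T1 -> c
  T2 -> b

CYK fill (cells [i..j] with 0 ≤ i ≤ j ≤ 3 only):
  T[0,0] 'b' = {A,S,T2}  orig:{A,S}
  T[1,1] 'a' = {T0}  orig:{}
  T[2,2] 'c' = {B,C,T1}  orig:{B,C}
  T[3,3] 'c' = {B,C,T1}  orig:{B,C}
  T[0,1] 'ba' = ∅
  T[1,2] 'ac' = {B}
  T[2,3] 'cc' = {S}
  T[0,2] 'bac' = {S}
  T[1,3] 'acc' = ∅
  T[0,3] 'bacc' = {S}

Original NTs in T[0,3] deriving "bacc": ["S"]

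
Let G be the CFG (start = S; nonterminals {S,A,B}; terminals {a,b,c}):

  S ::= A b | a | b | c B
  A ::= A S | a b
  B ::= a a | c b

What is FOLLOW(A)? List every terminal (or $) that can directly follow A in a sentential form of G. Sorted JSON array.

FIRST sets, iterate to fixpoint:
[1]
  A via A→a b: +{a}
  B via B→a a: +{a}
  B via B→c b: +{c}
  S via S→A b: +{a}
  S via S→b: +{b}
  S via S→c B: +{c}
  S: {a,b,c}  A: {a}  B: {a,c}
[2] (no change)
  S: {a,b,c}  A: {a}  B: {a,c}

Compute FOLLOW by fixpoint:
seed FOLLOW(S) with $
pass 1:
  A→A S: FOLLOW(A) ⊇ FIRST(S) = {a,b,c}; new: +{a,b,c}
  A→A S: FOLLOW(S) ⊇ FOLLOW(A) ⊇ {a,b,c}; new: +{a,b,c}
  S→c B: FOLLOW(B) ⊇ FOLLOW(S) ⊇ {$,a,b,c}; new: +{$,a,b,c}
  FOLLOW(S)={$,a,b,c}  FOLLOW(A)={a,b,c}  FOLLOW(B)={$,a,b,c}
pass 2: (no change)
  FOLLOW(S)={$,a,b,c}  FOLLOW(A)={a,b,c}  FOLLOW(B)={$,a,b,c}

FOLLOW(A) = ["a", "b", "c"]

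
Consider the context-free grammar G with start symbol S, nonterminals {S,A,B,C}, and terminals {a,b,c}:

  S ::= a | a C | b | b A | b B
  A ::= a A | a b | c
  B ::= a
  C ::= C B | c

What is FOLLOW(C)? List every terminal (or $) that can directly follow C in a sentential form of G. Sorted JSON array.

FIRST sets, iterate to fixpoint:
[1]
  A via A→a A: +{a}
  A via A→c: +{c}
  B via B→a: +{a}
  C via C→c: +{c}
  S via S→a: +{a}
  S via S→b: +{b}
  FIRST(S)={a,b}  FIRST(A)={a,c}  FIRST(B)={a}  FIRST(C)={c}
[2] (stable)
  FIRST(S)={a,b}  FIRST(A)={a,c}  FIRST(B)={a}  FIRST(C)={c}

Compute FOLLOW by fixpoint:
seed FOLLOW(S) with $
pass 1:
  C→C B: FOLLOW(C) ⊇ FIRST(B) = {a}; new: +{a}
  C→C B: FOLLOW(B) ⊇ FOLLOW(C) ⊇ {a}; new: +{a}
  S→a C: FOLLOW(C) ⊇ FOLLOW(S) ⊇ {$}; new: +{$}
  S→b A: FOLLOW(A) ⊇ FOLLOW(S) ⊇ {$}; new: +{$}
  S→b B: FOLLOW(B) ⊇ FOLLOW(S) ⊇ {$}; new: +{$}
  FOLLOW(S)={$}  FOLLOW(A)={$}  FOLLOW(B)={$,a}  FOLLOW(C)={$,a}
pass 2: (stable)
  FOLLOW(S)={$}  FOLLOW(A)={$}  FOLLOW(B)={$,a}  FOLLOW(C)={$,a}

FOLLOW(C) = ["$", "a"]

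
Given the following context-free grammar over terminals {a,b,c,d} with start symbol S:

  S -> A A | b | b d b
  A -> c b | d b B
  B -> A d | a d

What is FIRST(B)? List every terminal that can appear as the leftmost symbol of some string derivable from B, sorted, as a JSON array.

Compute FIRST by fixpoint:
iter 1:
  A via A→c b: +{c}
  A via A→d b B: +{d}
  B via B→A d: +{c,d}
  B via B→a d: +{a}
  S via S→A A: +{c,d}
  S via S→b: +{b}
  FIRST[S]={b,c,d}  FIRST[A]={c,d}  FIRST[B]={a,c,d}
iter 2: (no change)
  FIRST[S]={b,c,d}  FIRST[A]={c,d}  FIRST[B]={a,c,d}

FIRST(B) = ["a", "c", "d"]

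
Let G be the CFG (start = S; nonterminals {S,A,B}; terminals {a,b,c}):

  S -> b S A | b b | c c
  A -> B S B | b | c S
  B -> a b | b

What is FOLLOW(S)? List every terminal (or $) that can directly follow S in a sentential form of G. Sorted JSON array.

FIRST sets, iterate to fixpoint:
pass 1:
  A via A→b: +{b}
  A via A→c S: +{c}
  B via B→a b: +{a}
  B via B→b: +{b}
  S via S→b S A: +{b}
  S via S→c c: +{c}
  FIRST[S]={b,c}  FIRST[A]={b,c}  FIRST[B]={a,b}
pass 2:
  A via A→B S B: +{a}
  FIRST[S]={b,c}  FIRST[A]={a,b,c}  FIRST[B]={a,b}
pass 3: (no change)
  FIRST[S]={b,c}  FIRST[A]={a,b,c}  FIRST[B]={a,b}

FOLLOW iteration:
FOLLOW(S) := {$}
pass 1:
  A→B S B: FOLLOW(B) ⊇ FIRST(S) = {b,c}; new: +{b,c}
  A→B S B: FOLLOW(S) ⊇ FIRST(B) = {a,b}; new: +{a,b}
  S→b S A: FOLLOW(S) ⊇ FIRST(A) = {a,b,c}; new: +{c}
  S→b S A: FOLLOW(A) ⊇ FOLLOW(S) ⊇ {$,a,b,c}; new: +{$,a,b,c}
  S: {$,a,b,c}  A: {$,a,b,c}  B: {b,c}
pass 2:
  A→B S B: FOLLOW(B) ⊇ FOLLOW(A) ⊇ {$,a,b,c}; new: +{$,a}
  S: {$,a,b,c}  A: {$,a,b,c}  B: {$,a,b,c}
pass 3: (no change)
  S: {$,a,b,c}  A: {$,a,b,c}  B: {$,a,b,c}

FOLLOW(S) = ["$", "a", "b", "c"]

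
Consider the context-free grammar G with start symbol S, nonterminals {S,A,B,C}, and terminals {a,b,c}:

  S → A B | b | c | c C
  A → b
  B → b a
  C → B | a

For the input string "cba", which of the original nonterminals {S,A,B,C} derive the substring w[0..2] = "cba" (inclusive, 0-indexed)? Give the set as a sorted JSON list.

Convert to CNF:
  S -> A B | T2 C | b | c
  A -> b
  B -> T0 T1
  C -> T0 T1 | a
  T0 -> b
  T1 -> a
  T2 -> c

CYK table (by increasing span) (cells [i..j] with 0 ≤ i ≤ j ≤ 2 only):
  [0..0]={S,T2}  "c"  orig:{S}
  [1..1]={A,S,T0}  "b"  orig:{A,S}
  [2..2]={C,T1}  "a"  orig:{C}
  [0..1]=∅  "cb"
  [1..2]={B,C}  "ba"
  [0..2]={S}  "cba"

Original NTs in T[0,2] deriving "cba": ["S"]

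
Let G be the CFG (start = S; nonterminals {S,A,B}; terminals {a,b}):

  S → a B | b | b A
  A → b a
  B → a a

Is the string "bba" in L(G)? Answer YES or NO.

CNF form of G:
  S -> T0 A | T1 B | b
  A -> T0 T1
  B -> T1 T1
  T0 -> b
  T1 -> a

CYK table (by increasing span):
  cell(0,0) b: {S,T0}  orig:{S}
  cell(1,1) b: {S,T0}  orig:{S}
  cell(2,2) a: {T1}  orig:{}
  cell(0,1) bb: ∅
  cell(1,2) ba: {A}
  cell(0,2) bba: {S}

S ∈ T[0,2] ⇒ YES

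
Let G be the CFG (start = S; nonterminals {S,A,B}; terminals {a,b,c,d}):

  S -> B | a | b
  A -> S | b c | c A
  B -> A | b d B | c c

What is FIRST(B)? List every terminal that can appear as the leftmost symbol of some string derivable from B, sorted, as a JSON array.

FIRST iteration:
round 1:
  A via A→b c: +{b}
  A via A→c A: +{c}
  B via B→A: +{b,c}
  S via S→B: +{b,c}
  S via S→a: +{a}
  FIRST[S]={a,b,c}  FIRST[A]={b,c}  FIRST[B]={b,c}
round 2:
  A via A→S: +{a}
  B via B→A: +{a}
  FIRST[S]={a,b,c}  FIRST[A]={a,b,c}  FIRST[B]={a,b,c}
round 3: done
  FIRST[S]={a,b,c}  FIRST[A]={a,b,c}  FIRST[B]={a,b,c}

FIRST(B) = ["a", "b", "c"]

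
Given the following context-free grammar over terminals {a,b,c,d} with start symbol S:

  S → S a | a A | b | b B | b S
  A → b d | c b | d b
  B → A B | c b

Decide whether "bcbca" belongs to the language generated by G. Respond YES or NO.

CNF form of G:
  S -> S T3 | T0 B | T0 S | T3 A | b
  A -> T0 T1 | T1 T0 | T2 T0
  B -> A B | T2 T0
  T0 -> b
  T1 -> d
  T2 -> c
  T3 -> a

CYK fill:
  cell(0,0) b: {S,T0}  orig:{S}
  cell(1,1) c: {T2}  orig:{}
  cell(2,2) b: {S,T0}  orig:{S}
  cell(3,3) c: {T2}  orig:{}
  cell(4,4) a: {T3}  orig:{}
  cell(0,1) bc: ∅
  cell(1,2) cb: {A,B}
  cell(2,3) bc: ∅
  cell(3,4) ca: ∅
  cell(0,2) bcb: {S}
  cell(1,3) cbc: ∅
  cell(2,4) bca: ∅
  cell(0,3) bcbc: ∅
  cell(1,4) cbca: ∅
  cell(0,4) bcbca: ∅

S ∉ T[0,4] ⇒ NO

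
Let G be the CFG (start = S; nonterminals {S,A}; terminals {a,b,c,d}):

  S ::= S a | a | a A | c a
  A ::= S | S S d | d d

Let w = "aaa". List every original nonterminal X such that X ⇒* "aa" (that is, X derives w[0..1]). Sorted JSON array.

Convert to CNF:
  S -> S T1 | T1 A | T2 T1 | a
  A -> S T1 | S X3 | T0 T0 | T1 A | T2 T1 | a
  T0 -> d
  T1 -> a
  T2 -> c
  X3 -> S T0

CYK fill (cells [i..j] with 0 ≤ i ≤ j ≤ 1 only):
  T[0,0] 'a' = {A,S,T1}  orig:{A,S}
  T[1,1] 'a' = {A,S,T1}  orig:{A,S}
  T[0,1] 'aa' = {A,S}

Original NTs in T[0,1] deriving "aa": ["A", "S"]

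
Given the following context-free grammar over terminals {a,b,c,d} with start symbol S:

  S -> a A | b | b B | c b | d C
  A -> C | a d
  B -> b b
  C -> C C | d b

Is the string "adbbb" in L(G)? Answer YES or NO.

CNF form of G:
  S -> T0 A | T1 C | T2 B | T3 T2 | b
  A -> C C | T0 T1 | T1 T2
  B -> T2 T2
  C -> C C | T1 T2
  T0 -> a
  T1 -> d
  T2 -> b
  T3 -> c

CYK table (by increasing span):
  cell(0,0) a: {T0}  orig:{}
  cell(1,1) d: {T1}  orig:{}
  cell(2,2) b: {S,T2}  orig:{S}
  cell(3,3) b: {S,T2}  orig:{S}
  cell(4,4) b: {S,T2}  orig:{S}
  cell(0,1) ad: {A}
  cell(1,2) db: {A,C}
  cell(2,3) bb: {B}
  cell(3,4) bb: {B}
  cell(0,2) adb: {S}
  cell(1,3) dbb: ∅
  cell(2,4) bbb: {S}
  cell(0,3) adbb: ∅
  cell(1,4) dbbb: ∅
  cell(0,4) adbbb: ∅

S ∉ T[0,4] ⇒ NO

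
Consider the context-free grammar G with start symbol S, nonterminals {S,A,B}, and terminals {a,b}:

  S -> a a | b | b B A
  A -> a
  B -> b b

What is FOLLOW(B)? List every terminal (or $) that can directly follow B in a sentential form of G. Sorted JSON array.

FIRST sets, iterate to fixpoint:
pass 1:
  A via A→a: +{a}
  B via B→b b: +{b}
  S via S→a a: +{a}
  S via S→b: +{b}
  FIRST[S]={a,b}  FIRST[A]={a}  FIRST[B]={b}
pass 2: (stable)
  FIRST[S]={a,b}  FIRST[A]={a}  FIRST[B]={b}

Compute FOLLOW by fixpoint:
initialize: $ ∈ FOLLOW(S)
pass 1:
  S→b B A: FOLLOW(B) ⊇ FIRST(A) = {a}; new: +{a}
  S→b B A: FOLLOW(A) ⊇ FOLLOW(S) ⊇ {$}; new: +{$}
  FOLLOW[S]={$}  FOLLOW[A]={$}  FOLLOW[B]={a}
pass 2: — fixpoint
  FOLLOW[S]={$}  FOLLOW[A]={$}  FOLLOW[B]={a}

FOLLOW(B) = ["a"]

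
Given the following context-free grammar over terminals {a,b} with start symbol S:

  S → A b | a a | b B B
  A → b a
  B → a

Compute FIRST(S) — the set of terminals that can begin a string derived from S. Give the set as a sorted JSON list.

FIRST sets, iterate to fixpoint:
pass 1:
  A via A→b a: +{b}
  B via B→a: +{a}
  S via S→A b: +{b}
  S via S→a a: +{a}
  FIRST(S)={a,b}  FIRST(A)={b}  FIRST(B)={a}
pass 2: (stable)
  FIRST(S)={a,b}  FIRST(A)={b}  FIRST(B)={a}

FIRST(S) = ["a", "b"]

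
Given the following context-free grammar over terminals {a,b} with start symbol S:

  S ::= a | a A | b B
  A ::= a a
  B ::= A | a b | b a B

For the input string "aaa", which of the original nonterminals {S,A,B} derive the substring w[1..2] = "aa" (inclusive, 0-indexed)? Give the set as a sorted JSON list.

CNF form of G:
  S -> T0 A | T1 B | a
  A -> T0 T0
  B -> T0 T0 | T0 T1 | T1 X2
  T0 -> a
  T1 -> b
  X2 -> T0 B

Fill CYK table bottom-up — only the sub-triangle for w[1..2]:
  [1..1]={S,T0}  "a"  orig:{S}
  [2..2]={S,T0}  "a"  orig:{S}
  [1..2]={A,B}  "aa"

Original NTs in T[1,2] deriving "aa": ["A", "B"]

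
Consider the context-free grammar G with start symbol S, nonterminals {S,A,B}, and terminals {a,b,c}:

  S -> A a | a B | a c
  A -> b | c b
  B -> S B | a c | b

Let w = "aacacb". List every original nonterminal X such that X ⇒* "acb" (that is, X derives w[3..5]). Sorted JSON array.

CNF form of G:
  S -> A T2 | T2 B | T2 T0
  A -> T0 T1 | b
  B -> S B | T2 T0 | b
  T0 -> c
  T1 -> b
  T2 -> a

Fill CYK table bottom-up (cells [i..j] with 3 ≤ i ≤ j ≤ 5 only):
  T[3,3] 'a' = {T2}  orig:{}
  T[4,4] 'c' = {T0}  orig:{}
  T[5,5] 'b' = {A,B,T1}  orig:{A,B}
  T[3,4] 'ac' = {B,S}
  T[4,5] 'cb' = {A}
  T[3,5] 'acb' = {B}

Original NTs in T[3,5] deriving "acb": ["B"]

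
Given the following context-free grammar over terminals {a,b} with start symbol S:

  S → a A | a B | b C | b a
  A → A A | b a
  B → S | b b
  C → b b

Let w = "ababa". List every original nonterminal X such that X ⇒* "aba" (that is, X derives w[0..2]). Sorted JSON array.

Convert to CNF:
  S -> T0 C | T0 T1 | T1 A | T1 B
  A -> A A | T0 T1
  B -> T0 C | T0 T0 | T0 T1 | T1 A | T1 B
  C -> T0 T0
  T0 -> b
  T1 -> a

CYK fill, restricted to cells inside w[0..2]:
  [0..0]={T1}  "a"  orig:{}
  [1..1]={T0}  "b"  orig:{}
  [2..2]={T1}  "a"  orig:{}
  [0..1]=∅  "ab"
  [1..2]={A,B,S}  "ba"
  [0..2]={B,S}  "aba"

Original NTs in T[0,2] deriving "aba": ["B", "S"]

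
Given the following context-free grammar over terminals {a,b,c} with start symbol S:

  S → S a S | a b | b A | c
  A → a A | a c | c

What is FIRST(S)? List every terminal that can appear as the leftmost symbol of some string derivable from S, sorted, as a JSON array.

Compute FIRST by fixpoint:
pass 1:
  A via A→a A: +{a}
  A via A→c: +{c}
  S via S→a b: +{a}
  S via S→b A: +{b}
  S via S→c: +{c}
  FIRST(S)={a,b,c}  FIRST(A)={a,c}
pass 2: done
  FIRST(S)={a,b,c}  FIRST(A)={a,c}

FIRST(S) = ["a", "b", "c"]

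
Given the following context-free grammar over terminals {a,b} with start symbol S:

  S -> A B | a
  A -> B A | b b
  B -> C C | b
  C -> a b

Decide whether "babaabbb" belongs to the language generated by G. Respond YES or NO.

Convert to CNF:
  S -> A B | a
  A -> B A | T0 T0
  B -> C C | b
  C -> T1 T0
  T0 -> b
  T1 -> a

CYK fill:
  cell(0,0) b: {B,T0}  orig:{B}
  cell(1,1) a: {S,T1}  orig:{S}
  cell(2,2) b: {B,T0}  orig:{B}
  cell(3,3) a: {S,T1}  orig:{S}
  cell(4,4) a: {S,T1}  orig:{S}
  cell(5,5) b: {B,T0}  orig:{B}
  cell(6,6) b: {B,T0}  orig:{B}
  cell(7,7) b: {B,T0}  orig:{B}
  cell(0,1) ba: ∅
  cell(1,2) ab: {C}
  cell(2,3) ba: ∅
  cell(3,4) aa: ∅
  cell(4,5) ab: {C}
  cell(5,6) bb: {A}
  cell(6,7) bb: {A}
  cell(0,2) bab: ∅
  cell(1,3) aba: ∅
  cell(2,4) baa: ∅
  cell(3,5) aab: ∅
  cell(4,6) abb: ∅
  cell(5,7) bbb: {A,S}
  cell(0,3) baba: ∅
  cell(1,4) abaa: ∅
  cell(2,5) baab: ∅
  cell(3,6) aabb: ∅
  cell(4,7) abbb: ∅
  cell(0,4) babaa: ∅
  cell(1,5) abaab: ∅
  cell(2,6) baabb: ∅
  cell(3,7) aabbb: ∅
  cell(0,5) babaab: ∅
  cell(1,6) abaabb: ∅
  cell(2,7) baabbb: ∅
  cell(0,6) babaabb: ∅
  cell(1,7) abaabbb: ∅
  cell(0,7) babaabbb: ∅

S ∉ T[0,7] ⇒ NO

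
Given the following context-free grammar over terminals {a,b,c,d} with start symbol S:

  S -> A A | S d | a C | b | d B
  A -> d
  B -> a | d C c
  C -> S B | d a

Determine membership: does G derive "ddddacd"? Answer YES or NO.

CNF form of G:
  S -> A A | S T0 | T0 B | T2 C | b
  A -> d
  B -> T0 X3 | a
  C -> S B | T0 T2
  T0 -> d
  T1 -> c
  T2 -> a
  X3 -> C T1

CYK fill:
  cell(0,0) d: {A,T0}  orig:{A}
  cell(1,1) d: {A,T0}  orig:{A}
  cell(2,2) d: {A,T0}  orig:{A}
  cell(3,3) d: {A,T0}  orig:{A}
  cell(4,4) a: {B,T2}  orig:{B}
  cell(5,5) c: {T1}  orig:{}
  cell(6,6) d: {A,T0}  orig:{A}
  cell(0,1) dd: {S}
  cell(1,2) dd: {S}
  cell(2,3) dd: {S}
  cell(3,4) da: {C,S}
  cell(4,5) ac: ∅
  cell(5,6) cd: ∅
  cell(0,2) ddd: {S}
  cell(1,3) ddd: {S}
  cell(2,4) dda: {C}
  cell(3,5) dac: {X3}  orig:{}
  cell(4,6) acd: ∅
  cell(0,3) dddd: {S}
  cell(1,4) ddda: {C}
  cell(2,5) ddac: {B,X3}  orig:{B}
  cell(3,6) dacd: ∅
  cell(0,4) dddda: {C}
  cell(1,5) dddac: {B,S,X3}  orig:{B,S}
  cell(2,6) ddacd: ∅
  cell(0,5) ddddac: {B,C,S,X3}  orig:{B,C,S}
  cell(1,6) dddacd: {S}
  cell(0,6) ddddacd: {S}

S ∈ T[0,6] ⇒ YES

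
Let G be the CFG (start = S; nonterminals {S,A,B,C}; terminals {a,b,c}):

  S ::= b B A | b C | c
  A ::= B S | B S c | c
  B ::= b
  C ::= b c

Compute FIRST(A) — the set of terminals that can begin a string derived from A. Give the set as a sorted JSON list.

FIRST iteration:
round 1:
  A via A→c: +{c}
  B via B→b: +{b}
  C via C→b c: +{b}
  S via S→b B A: +{b}
  S via S→c: +{c}
  S: {b,c}  A: {c}  B: {b}  C: {b}
round 2:
  A via A→B S: +{b}
  S: {b,c}  A: {b,c}  B: {b}  C: {b}
round 3: (no change)
  S: {b,c}  A: {b,c}  B: {b}  C: {b}

FIRST(A) = ["b", "c"]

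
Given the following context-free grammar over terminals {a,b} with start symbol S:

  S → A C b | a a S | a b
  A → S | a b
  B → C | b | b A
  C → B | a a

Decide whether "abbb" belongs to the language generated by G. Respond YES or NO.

Convert to CNF:
  S -> A X4 | T1 T0 | T1 X5
  A -> A X2 | T1 T0 | T1 X3
  B -> T0 A | T1 T1 | b
  C -> T0 A | T1 T1 | b
  T0 -> b
  T1 -> a
  X2 -> C T0
  X3 -> T1 S
  X4 -> C T0
  X5 -> T1 S

CYK fill:
  cell(0,0) a: {T1}  orig:{}
  cell(1,1) b: {B,C,T0}  orig:{B,C}
  cell(2,2) b: {B,C,T0}  orig:{B,C}
  cell(3,3) b: {B,C,T0}  orig:{B,C}
  cell(0,1) ab: {A,S}
  cell(1,2) bb: {X2,X4}  orig:{}
  cell(2,3) bb: {X2,X4}  orig:{}
  cell(0,2) abb: ∅
  cell(1,3) bbb: ∅
  cell(0,3) abbb: {A,S}

S ∈ T[0,3] ⇒ YES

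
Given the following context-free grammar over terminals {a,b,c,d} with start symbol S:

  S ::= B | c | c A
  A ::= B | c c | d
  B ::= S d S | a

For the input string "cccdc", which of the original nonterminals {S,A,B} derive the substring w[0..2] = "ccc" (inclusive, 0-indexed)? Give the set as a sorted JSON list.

CNF form of G:
  S -> S X4 | T1 A | a | c
  A -> S X2 | T1 T1 | a | d
  B -> S X3 | a
  T0 -> d
  T1 -> c
  X2 -> T0 S
  X3 -> T0 S
  X4 -> T0 S

Fill CYK table bottom-up (cells [i..j] with 0 ≤ i ≤ j ≤ 2 only):
  T[0,0] 'c' = {S,T1}  orig:{S}
  T[1,1] 'c' = {S,T1}  orig:{S}
  T[2,2] 'c' = {S,T1}  orig:{S}
  T[0,1] 'cc' = {A}
  T[1,2] 'cc' = {A}
  T[0,2] 'ccc' = {S}

Original NTs in T[0,2] deriving "ccc": ["S"]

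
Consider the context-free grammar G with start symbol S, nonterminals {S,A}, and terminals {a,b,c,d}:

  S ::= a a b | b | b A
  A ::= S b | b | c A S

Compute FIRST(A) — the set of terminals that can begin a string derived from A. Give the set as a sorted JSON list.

FIRST iteration:
round 1:
  A via A→b: +{b}
  A via A→c A S: +{c}
  S via S→a a b: +{a}
  S via S→b: +{b}
  FIRST(S)={a,b}  FIRST(A)={b,c}
round 2:
  A via A→S b: +{a}
  FIRST(S)={a,b}  FIRST(A)={a,b,c}
round 3: — fixpoint
  FIRST(S)={a,b}  FIRST(A)={a,b,c}

FIRST(A) = ["a", "b", "c"]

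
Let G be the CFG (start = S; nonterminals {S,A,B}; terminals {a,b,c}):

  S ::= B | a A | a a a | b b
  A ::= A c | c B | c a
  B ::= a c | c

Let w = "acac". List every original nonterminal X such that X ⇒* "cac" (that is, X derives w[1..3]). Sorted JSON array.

CNF form of G:
  S -> T1 A | T1 T0 | T1 X3 | T2 T2 | c
  A -> A T0 | T0 B | T0 T1
  B -> T1 T0 | c
  T0 -> c
  T1 -> a
  T2 -> b
  X3 -> T1 T1

CYK table (by increasing span) (cells [i..j] with 1 ≤ i ≤ j ≤ 3 only):
  cell(1,1) c: {B,S,T0}  orig:{B,S}
  cell(2,2) a: {T1}  orig:{}
  cell(3,3) c: {B,S,T0}  orig:{B,S}
  cell(1,2) ca: {A}
  cell(2,3) ac: {B,S}
  cell(1,3) cac: {A}

Original NTs in T[1,3] deriving "cac": ["A"]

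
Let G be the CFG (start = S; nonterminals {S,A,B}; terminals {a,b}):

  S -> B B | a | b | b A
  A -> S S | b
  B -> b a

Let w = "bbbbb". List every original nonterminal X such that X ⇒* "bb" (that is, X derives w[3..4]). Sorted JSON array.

CNF form of G:
  S -> B B | T0 A | a | b
  A -> S S | b
  B -> T0 T1
  T0 -> b
  T1 -> a

CYK fill, restricted to cells inside w[3..4]:
  T[3,3] 'b' = {A,S,T0}  orig:{A,S}
  T[4,4] 'b' = {A,S,T0}  orig:{A,S}
  T[3,4] 'bb' = {A,S}

Original NTs in T[3,4] deriving "bb": ["A", "S"]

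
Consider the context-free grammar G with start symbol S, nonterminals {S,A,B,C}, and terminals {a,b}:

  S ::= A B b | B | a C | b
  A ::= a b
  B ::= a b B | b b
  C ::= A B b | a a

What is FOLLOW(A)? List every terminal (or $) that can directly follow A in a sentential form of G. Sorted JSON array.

Compute FIRST by fixpoint:
iter 1:
  A via A→a b: +{a}
  B via B→a b B: +{a}
  B via B→b b: +{b}
  C via C→A B b: +{a}
  S via S→A B b: +{a}
  S via S→B: +{b}
  S: {a,b}  A: {a}  B: {a,b}  C: {a}
iter 2: — fixpoint
  S: {a,b}  A: {a}  B: {a,b}  C: {a}

FOLLOW iteration:
initialize: $ ∈ FOLLOW(S)
round 1:
  C→A B b: FOLLOW(A) ⊇ FIRST(B) = {a,b}; new: +{a,b}
  C→A B b: FOLLOW(B) ⊇ FIRST(b) = {b}; new: +{b}
  S→B: FOLLOW(B) ⊇ FOLLOW(S) ⊇ {$}; new: +{$}
  S→a C: FOLLOW(C) ⊇ FOLLOW(S) ⊇ {$}; new: +{$}
  S: {$}  A: {a,b}  B: {$,b}  C: {$}
round 2: (stable)
  S: {$}  A: {a,b}  B: {$,b}  C: {$}

FOLLOW(A) = ["a", "b"]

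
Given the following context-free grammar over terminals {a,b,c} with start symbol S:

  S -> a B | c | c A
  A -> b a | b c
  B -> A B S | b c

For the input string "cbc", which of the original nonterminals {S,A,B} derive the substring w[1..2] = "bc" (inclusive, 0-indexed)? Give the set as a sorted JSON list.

Convert to CNF:
  S -> T1 B | T2 A | c
  A -> T0 T1 | T0 T2
  B -> A X3 | T0 T2
  T0 -> b
  T1 -> a
  T2 -> c
  X3 -> B S

CYK fill, restricted to cells inside w[1..2]:
  T[1,1] 'b' = {T0}  orig:{}
  T[2,2] 'c' = {S,T2}  orig:{S}
  T[1,2] 'bc' = {A,B}

Original NTs in T[1,2] deriving "bc": ["A", "B"]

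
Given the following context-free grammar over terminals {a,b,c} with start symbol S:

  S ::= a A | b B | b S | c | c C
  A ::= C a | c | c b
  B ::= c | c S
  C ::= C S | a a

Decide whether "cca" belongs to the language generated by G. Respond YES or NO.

Convert to CNF:
  S -> T0 A | T1 C | T2 B | T2 S | c
  A -> C T0 | T1 T2 | c
  B -> T1 S | c
  C -> C S | T0 T0
  T0 -> a
  T1 -> c
  T2 -> b

Fill CYK table bottom-up:
  [0..0]={A,B,S,T1}  "c"  orig:{A,B,S}
  [1..1]={A,B,S,T1}  "c"  orig:{A,B,S}
  [2..2]={T0}  "a"  orig:{}
  [0..1]={B}  "cc"
  [1..2]=∅  "ca"
  [0..2]=∅  "cca"

S ∉ T[0,2] ⇒ NO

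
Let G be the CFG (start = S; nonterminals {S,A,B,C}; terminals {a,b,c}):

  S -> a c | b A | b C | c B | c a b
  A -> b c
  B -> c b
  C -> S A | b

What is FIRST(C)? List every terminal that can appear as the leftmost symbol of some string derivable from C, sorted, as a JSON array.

Compute FIRST by fixpoint:
iter 1:
  A via A→b c: +{b}
  B via B→c b: +{c}
  C via C→b: +{b}
  S via S→a c: +{a}
  S via S→b A: +{b}
  S via S→c B: +{c}
  FIRST[S]={a,b,c}  FIRST[A]={b}  FIRST[B]={c}  FIRST[C]={b}
iter 2:
  C via C→S A: +{a,c}
  FIRST[S]={a,b,c}  FIRST[A]={b}  FIRST[B]={c}  FIRST[C]={a,b,c}
iter 3: done
  FIRST[S]={a,b,c}  FIRST[A]={b}  FIRST[B]={c}  FIRST[C]={a,b,c}

FIRST(C) = ["a", "b", "c"]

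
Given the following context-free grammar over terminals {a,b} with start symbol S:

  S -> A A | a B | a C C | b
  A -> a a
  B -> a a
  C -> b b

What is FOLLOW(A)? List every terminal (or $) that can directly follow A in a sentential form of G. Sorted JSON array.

FIRST sets, iterate to fixpoint:
iter 1:
  A via A→a a: +{a}
  B via B→a a: +{a}
  C via C→b b: +{b}
  S via S→A A: +{a}
  S via S→b: +{b}
  S: {a,b}  A: {a}  B: {a}  C: {b}
iter 2: done
  S: {a,b}  A: {a}  B: {a}  C: {b}

FOLLOW iteration:
FOLLOW(S) := {$}
iter 1:
  S→A A: FOLLOW(A) ⊇ FIRST(A) = {a}; new: +{a}
  S→A A: FOLLOW(A) ⊇ FOLLOW(S) ⊇ {$}; new: +{$}
  S→a B: FOLLOW(B) ⊇ FOLLOW(S) ⊇ {$}; new: +{$}
  S→a C C: FOLLOW(C) ⊇ FIRST(C) = {b}; new: +{b}
  S→a C C: FOLLOW(C) ⊇ FOLLOW(S) ⊇ {$}; new: +{$}
  S: {$}  A: {$,a}  B: {$}  C: {$,b}
iter 2: done
  S: {$}  A: {$,a}  B: {$}  C: {$,b}

FOLLOW(A) = ["$", "a"]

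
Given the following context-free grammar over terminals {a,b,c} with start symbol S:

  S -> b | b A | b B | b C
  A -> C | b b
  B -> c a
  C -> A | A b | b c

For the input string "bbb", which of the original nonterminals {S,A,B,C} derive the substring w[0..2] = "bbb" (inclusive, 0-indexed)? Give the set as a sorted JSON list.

CNF form of G:
  S -> T0 A | T0 B | T0 C | b
  A -> A T0 | T0 T0 | T0 T1
  B -> T1 T2
  C -> A T0 | T0 T0 | T0 T1
  T0 -> b
  T1 -> c
  T2 -> a

CYK fill — only the sub-triangle for w[0..2]:
  [0..0]={S,T0}  "b"  orig:{S}
  [1..1]={S,T0}  "b"  orig:{S}
  [2..2]={S,T0}  "b"  orig:{S}
  [0..1]={A,C}  "bb"
  [1..2]={A,C}  "bb"
  [0..2]={A,C,S}  "bbb"

Original NTs in T[0,2] deriving "bbb": ["A", "C", "S"]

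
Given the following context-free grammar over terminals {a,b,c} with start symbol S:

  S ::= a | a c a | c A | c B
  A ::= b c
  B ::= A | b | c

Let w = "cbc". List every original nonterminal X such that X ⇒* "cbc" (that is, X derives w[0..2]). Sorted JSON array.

Convert to CNF:
  S -> T1 A | T1 B | T2 X3 | a
  A -> T0 T1
  B -> T0 T1 | b | c
  T0 -> b
  T1 -> c
  T2 -> a
  X3 -> T1 T2

Fill CYK table bottom-up — only the sub-triangle for w[0..2]:
  T[0,0] 'c' = {B,T1}  orig:{B}
  T[1,1] 'b' = {B,T0}  orig:{B}
  T[2,2] 'c' = {B,T1}  orig:{B}
  T[0,1] 'cb' = {S}
  T[1,2] 'bc' = {A,B}
  T[0,2] 'cbc' = {S}

Original NTs in T[0,2] deriving "cbc": ["S"]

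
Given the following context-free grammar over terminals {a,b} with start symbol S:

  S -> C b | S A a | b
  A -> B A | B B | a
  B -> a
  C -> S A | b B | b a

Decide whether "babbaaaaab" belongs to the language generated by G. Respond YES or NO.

CNF form of G:
  S -> C T0 | S X2 | b
  A -> B A | B B | a
  B -> a
  C -> S A | T0 B | T0 T1
  T0 -> b
  T1 -> a
  X2 -> A T1

CYK table (by increasing span):
  cell(0,0) b: {S,T0}  orig:{S}
  cell(1,1) a: {A,B,T1}  orig:{A,B}
  cell(2,2) b: {S,T0}  orig:{S}
  cell(3,3) b: {S,T0}  orig:{S}
  cell(4,4) a: {A,B,T1}  orig:{A,B}
  cell(5,5) a: {A,B,T1}  orig:{A,B}
  cell(6,6) a: {A,B,T1}  orig:{A,B}
  cell(7,7) a: {A,B,T1}  orig:{A,B}
  cell(8,8) a: {A,B,T1}  orig:{A,B}
  cell(9,9) b: {S,T0}  orig:{S}
  cell(0,1) ba: {C}
  cell(1,2) ab: ∅
  cell(2,3) bb: ∅
  cell(3,4) ba: {C}
  cell(4,5) aa: {A,X2}  orig:{A}
  cell(5,6) aa: {A,X2}  orig:{A}
  cell(6,7) aa: {A,X2}  orig:{A}
  cell(7,8) aa: {A,X2}  orig:{A}
  cell(8,9) ab: ∅
  cell(0,2) bab: {S}
  cell(1,3) abb: ∅
  cell(2,4) bba: ∅
  cell(3,5) baa: {C,S}
  cell(4,6) aaa: {A,X2}  orig:{A}
  cell(5,7) aaa: {A,X2}  orig:{A}
  cell(6,8) aaa: {A,X2}  orig:{A}
  cell(7,9) aab: ∅
  cell(0,3) babb: ∅
  cell(1,4) abba: ∅
  cell(2,5) bbaa: ∅
  cell(3,6) baaa: {C,S}
  cell(4,7) aaaa: {A,X2}  orig:{A}
  cell(5,8) aaaa: {A,X2}  orig:{A}
  cell(6,9) aaab: ∅
  cell(0,4) babba: ∅
  cell(1,5) abbaa: ∅
  cell(2,6) bbaaa: ∅
  cell(3,7) baaaa: {C,S}
  cell(4,8) aaaaa: {A,X2}  orig:{A}
  cell(5,9) aaaab: ∅
  cell(0,5) babbaa: ∅
  cell(1,6) abbaaa: ∅
  cell(2,7) bbaaaa: ∅
  cell(3,8) baaaaa: {C,S}
  cell(4,9) aaaaab: ∅
  cell(0,6) babbaaa: ∅
  cell(1,7) abbaaaa: ∅
  cell(2,8) bbaaaaa: ∅
  cell(3,9) baaaaab: {S}
  cell(0,7) babbaaaa: ∅
  cell(1,8) abbaaaaa: ∅
  cell(2,9) bbaaaaab: ∅
  cell(0,8) babbaaaaa: ∅
  cell(1,9) abbaaaaab: ∅
  cell(0,9) babbaaaaab: ∅

S ∉ T[0,9] ⇒ NO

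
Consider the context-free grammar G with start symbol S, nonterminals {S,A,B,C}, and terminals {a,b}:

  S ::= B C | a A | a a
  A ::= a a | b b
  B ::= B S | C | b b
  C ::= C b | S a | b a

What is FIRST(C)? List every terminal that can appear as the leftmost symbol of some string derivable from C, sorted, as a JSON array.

Compute FIRST by fixpoint:
pass 1:
  A via A→a a: +{a}
  A via A→b b: +{b}
  B via B→b b: +{b}
  C via C→b a: +{b}
  S via S→B C: +{b}
  S via S→a A: +{a}
  S: {a,b}  A: {a,b}  B: {b}  C: {b}
pass 2:
  C via C→S a: +{a}
  S: {a,b}  A: {a,b}  B: {b}  C: {a,b}
pass 3:
  B via B→C: +{a}
  S: {a,b}  A: {a,b}  B: {a,b}  C: {a,b}
pass 4: (stable)
  S: {a,b}  A: {a,b}  B: {a,b}  C: {a,b}

FIRST(C) = ["a", "b"]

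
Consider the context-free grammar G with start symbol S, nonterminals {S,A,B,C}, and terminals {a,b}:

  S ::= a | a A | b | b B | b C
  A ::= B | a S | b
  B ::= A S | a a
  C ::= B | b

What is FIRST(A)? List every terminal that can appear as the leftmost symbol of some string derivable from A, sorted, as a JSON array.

FIRST iteration:
pass 1:
  A via A→a S: +{a}
  A via A→b: +{b}
  B via B→A S: +{a,b}
  C via C→B: +{a,b}
  S via S→a: +{a}
  S via S→b: +{b}
  S: {a,b}  A: {a,b}  B: {a,b}  C: {a,b}
pass 2: (stable)
  S: {a,b}  A: {a,b}  B: {a,b}  C: {a,b}

FIRST(A) = ["a", "b"]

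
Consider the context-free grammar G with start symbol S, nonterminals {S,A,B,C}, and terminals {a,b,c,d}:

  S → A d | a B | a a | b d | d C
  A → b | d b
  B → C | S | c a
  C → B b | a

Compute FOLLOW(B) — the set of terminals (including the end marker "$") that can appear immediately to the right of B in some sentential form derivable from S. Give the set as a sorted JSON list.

Compute FIRST by fixpoint:
pass 1:
  A via A→b: +{b}
  A via A→d b: +{d}
  B via B→c a: +{c}
  C via C→B b: +{c}
  C via C→a: +{a}
  S via S→A d: +{b,d}
  S via S→a B: +{a}
  FIRST[S]={a,b,d}  FIRST[A]={b,d}  FIRST[B]={c}  FIRST[C]={a,c}
pass 2:
  B via B→C: +{a}
  B via B→S: +{b,d}
  C via C→B b: +{b,d}
  FIRST[S]={a,b,d}  FIRST[A]={b,d}  FIRST[B]={a,b,c,d}  FIRST[C]={a,b,c,d}
pass 3: — fixpoint
  FIRST[S]={a,b,d}  FIRST[A]={b,d}  FIRST[B]={a,b,c,d}  FIRST[C]={a,b,c,d}

FOLLOW sets:
initialize: $ ∈ FOLLOW(S)
[1]
  C→B b: FOLLOW(B) ⊇ FIRST(b) = {b}; new: +{b}
  S→A d: FOLLOW(A) ⊇ FIRST(d) = {d}; new: +{d}
  S→a B: FOLLOW(B) ⊇ FOLLOW(S) ⊇ {$}; new: +{$}
  S→d C: FOLLOW(C) ⊇ FOLLOW(S) ⊇ {$}; new: +{$}
  FOLLOW(S)={$}  FOLLOW(A)={d}  FOLLOW(B)={$,b}  FOLLOW(C)={$}
[2]
  B→C: FOLLOW(C) ⊇ FOLLOW(B) ⊇ {$,b}; new: +{b}
  B→S: FOLLOW(S) ⊇ FOLLOW(B) ⊇ {$,b}; new: +{b}
  FOLLOW(S)={$,b}  FOLLOW(A)={d}  FOLLOW(B)={$,b}  FOLLOW(C)={$,b}
[3] — fixpoint
  FOLLOW(S)={$,b}  FOLLOW(A)={d}  FOLLOW(B)={$,b}  FOLLOW(C)={$,b}

FOLLOW(B) = ["$", "b"]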